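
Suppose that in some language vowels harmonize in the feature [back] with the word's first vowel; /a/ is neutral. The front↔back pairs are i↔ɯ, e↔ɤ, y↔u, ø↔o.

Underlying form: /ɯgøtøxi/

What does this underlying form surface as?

[ɯgotoxɯ]

/ø/ harmonizes with /ɯ/ ([+back]) → [o]
/ø/ harmonizes with /ɯ/ ([+back]) → [o]
/i/ harmonizes with /ɯ/ ([+back]) → [ɯ]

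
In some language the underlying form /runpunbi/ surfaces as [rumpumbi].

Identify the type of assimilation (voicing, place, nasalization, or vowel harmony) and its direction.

place assimilation, regressive

/n/→[m] /n/→[m].
Each target copies a feature from the following segment, so the direction is regressive.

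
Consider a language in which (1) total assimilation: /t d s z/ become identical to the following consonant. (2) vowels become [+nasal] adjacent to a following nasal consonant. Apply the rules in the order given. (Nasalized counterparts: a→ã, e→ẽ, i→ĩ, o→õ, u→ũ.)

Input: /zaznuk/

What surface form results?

Rule 1: /z/ before /n/ → [n] (total assimilation)
After rule 1: zannuk
Rule 2: /a/ before nasal /n/ → [ã]

[zãnnuk]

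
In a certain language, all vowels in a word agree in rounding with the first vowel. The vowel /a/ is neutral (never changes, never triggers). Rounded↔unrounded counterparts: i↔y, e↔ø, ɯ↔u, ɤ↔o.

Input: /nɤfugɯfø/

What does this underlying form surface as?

/u/ harmonizes with /ɤ/ ([-round]) → [ɯ]
/ø/ harmonizes with /ɤ/ ([-round]) → [e]

[nɤfɯgɯfe]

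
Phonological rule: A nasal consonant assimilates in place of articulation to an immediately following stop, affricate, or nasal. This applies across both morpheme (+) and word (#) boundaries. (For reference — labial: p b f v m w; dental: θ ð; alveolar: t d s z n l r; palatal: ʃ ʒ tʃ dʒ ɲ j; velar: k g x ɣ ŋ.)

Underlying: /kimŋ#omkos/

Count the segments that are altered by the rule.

/m/ before /ŋ/ (velar) → [ŋ]
/m/ before /k/ (velar) → [ŋ]
2 segments change.

2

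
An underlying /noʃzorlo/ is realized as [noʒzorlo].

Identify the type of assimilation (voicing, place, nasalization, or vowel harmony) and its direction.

voicing assimilation, regressive

/ʃ/→[ʒ].
Each target copies a feature from the following segment, so the direction is regressive.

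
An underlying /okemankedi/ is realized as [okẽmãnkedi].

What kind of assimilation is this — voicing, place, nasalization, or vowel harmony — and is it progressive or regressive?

nasalization, regressive

/e/→[ẽ] /a/→[ã].
Each target copies a feature from the following segment, so the direction is regressive.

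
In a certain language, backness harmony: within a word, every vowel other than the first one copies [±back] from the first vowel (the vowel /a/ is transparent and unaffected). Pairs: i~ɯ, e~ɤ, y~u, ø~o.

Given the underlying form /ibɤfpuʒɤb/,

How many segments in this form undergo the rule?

3

/ɤ/ harmonizes with /i/ ([-back]) → [e]
/u/ harmonizes with /i/ ([-back]) → [y]
/ɤ/ harmonizes with /i/ ([-back]) → [e]
3 segments change.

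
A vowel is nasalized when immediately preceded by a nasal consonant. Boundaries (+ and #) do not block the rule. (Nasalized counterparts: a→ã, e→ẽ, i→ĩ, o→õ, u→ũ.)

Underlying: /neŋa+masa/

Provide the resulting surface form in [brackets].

/e/ after nasal /n/ → [ẽ]
/a/ after nasal /ŋ/ → [ã]
/a/ after nasal /m/ → [ã]

[nẽŋã+mãsa]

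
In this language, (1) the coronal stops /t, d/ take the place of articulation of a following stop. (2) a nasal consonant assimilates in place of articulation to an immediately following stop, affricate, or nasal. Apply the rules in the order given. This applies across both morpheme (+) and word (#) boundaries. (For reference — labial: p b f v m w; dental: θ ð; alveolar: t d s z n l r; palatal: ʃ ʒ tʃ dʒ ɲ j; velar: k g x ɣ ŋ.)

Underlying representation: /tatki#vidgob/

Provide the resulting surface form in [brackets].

Rule 1: /t/ before /k/ (velar) → [k]
Rule 1: /d/ before /g/ (velar) → [g]
After rule 1: takki#viggob
Rule 2: no segment meets the rule's conditions; no change.

[takki#viggob]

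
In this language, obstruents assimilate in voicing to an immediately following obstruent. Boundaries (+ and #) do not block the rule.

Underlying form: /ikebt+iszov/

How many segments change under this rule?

/b/ before /t/ (voiceless) → [p]
/s/ before /z/ (voiced) → [z]
2 segments change.

2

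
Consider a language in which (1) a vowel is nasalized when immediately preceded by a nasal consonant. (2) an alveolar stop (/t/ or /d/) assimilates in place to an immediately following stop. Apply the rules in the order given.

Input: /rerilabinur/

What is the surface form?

[rerilabinũr]

Rule 1: /u/ after nasal /n/ → [ũ]
After rule 1: rerilabinũr
Rule 2: no segment meets the rule's conditions; no change.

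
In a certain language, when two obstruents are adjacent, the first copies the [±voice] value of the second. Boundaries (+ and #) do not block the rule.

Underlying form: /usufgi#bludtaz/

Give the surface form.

[usuvgi#bluttaz]

/f/ before /g/ (voiced) → [v]
/d/ before /t/ (voiceless) → [t]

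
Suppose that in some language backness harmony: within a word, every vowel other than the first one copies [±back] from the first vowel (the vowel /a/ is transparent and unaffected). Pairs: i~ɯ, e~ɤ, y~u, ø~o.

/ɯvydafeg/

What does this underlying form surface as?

[ɯvudafɤg]

/y/ harmonizes with /ɯ/ ([+back]) → [u]
/e/ harmonizes with /ɯ/ ([+back]) → [ɤ]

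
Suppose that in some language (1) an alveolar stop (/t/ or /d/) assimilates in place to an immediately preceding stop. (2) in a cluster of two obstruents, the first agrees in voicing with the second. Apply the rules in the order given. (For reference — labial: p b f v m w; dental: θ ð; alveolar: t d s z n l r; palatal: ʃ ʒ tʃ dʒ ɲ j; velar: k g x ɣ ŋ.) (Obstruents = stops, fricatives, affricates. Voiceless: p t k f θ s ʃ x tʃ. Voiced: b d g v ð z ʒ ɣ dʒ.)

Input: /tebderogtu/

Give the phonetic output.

Rule 1: /d/ after /b/ (labial) → [b]
Rule 1: /t/ after /g/ (velar) → [k]
After rule 1: tebberogku
Rule 2: /g/ before /k/ (voiceless) → [k]

[tebberokku]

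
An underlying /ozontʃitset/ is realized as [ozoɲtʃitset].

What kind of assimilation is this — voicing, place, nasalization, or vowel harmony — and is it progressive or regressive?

/n/→[ɲ].
Each target copies a feature from the following segment, so the direction is regressive.

place assimilation, regressive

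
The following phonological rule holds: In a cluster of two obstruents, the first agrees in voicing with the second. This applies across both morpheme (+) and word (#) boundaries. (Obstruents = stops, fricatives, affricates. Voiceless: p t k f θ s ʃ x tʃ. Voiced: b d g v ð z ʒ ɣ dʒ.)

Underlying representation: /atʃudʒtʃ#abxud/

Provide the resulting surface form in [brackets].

/dʒ/ before /tʃ/ (voiceless) → [tʃ]
/b/ before /x/ (voiceless) → [p]

[atʃutʃtʃ#apxud]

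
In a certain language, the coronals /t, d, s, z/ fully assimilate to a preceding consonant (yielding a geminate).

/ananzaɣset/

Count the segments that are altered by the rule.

2

/z/ after /n/ → [n] (total assimilation)
/s/ after /ɣ/ → [ɣ] (total assimilation)
2 segments change.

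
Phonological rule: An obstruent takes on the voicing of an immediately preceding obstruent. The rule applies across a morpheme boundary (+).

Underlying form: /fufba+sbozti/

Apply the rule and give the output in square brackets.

[fufpa+spozdi]

/b/ after /f/ (voiceless) → [p]
/b/ after /s/ (voiceless) → [p]
/t/ after /z/ (voiced) → [d]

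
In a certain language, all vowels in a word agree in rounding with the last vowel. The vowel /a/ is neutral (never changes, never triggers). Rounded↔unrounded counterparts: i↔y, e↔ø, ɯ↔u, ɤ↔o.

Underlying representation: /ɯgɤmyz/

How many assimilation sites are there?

2

/ɯ/ harmonizes with /y/ ([+round]) → [u]
/ɤ/ harmonizes with /y/ ([+round]) → [o]
2 segments change.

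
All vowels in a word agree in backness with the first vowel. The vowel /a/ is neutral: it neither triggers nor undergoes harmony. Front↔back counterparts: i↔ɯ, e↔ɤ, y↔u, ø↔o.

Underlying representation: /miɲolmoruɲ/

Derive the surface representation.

[miɲølmøryɲ]

/o/ harmonizes with /i/ ([-back]) → [ø]
/o/ harmonizes with /i/ ([-back]) → [ø]
/u/ harmonizes with /i/ ([-back]) → [y]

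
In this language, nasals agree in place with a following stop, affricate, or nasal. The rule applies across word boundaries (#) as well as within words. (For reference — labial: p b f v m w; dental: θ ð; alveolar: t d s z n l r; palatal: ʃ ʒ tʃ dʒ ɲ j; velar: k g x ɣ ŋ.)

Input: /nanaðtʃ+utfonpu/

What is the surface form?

/n/ before /p/ (labial) → [m]

[nanaðtʃ+utfompu]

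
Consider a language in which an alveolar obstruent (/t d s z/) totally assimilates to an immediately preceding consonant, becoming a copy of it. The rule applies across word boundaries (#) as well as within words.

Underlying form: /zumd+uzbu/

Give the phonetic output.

/d/ after /m/ → [m] (total assimilation)

[zumm+uzbu]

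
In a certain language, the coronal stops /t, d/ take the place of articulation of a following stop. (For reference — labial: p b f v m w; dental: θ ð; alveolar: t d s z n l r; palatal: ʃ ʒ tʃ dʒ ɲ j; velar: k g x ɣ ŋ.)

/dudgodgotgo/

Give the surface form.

/d/ before /g/ (velar) → [g]
/d/ before /g/ (velar) → [g]
/t/ before /g/ (velar) → [k]

[duggoggokgo]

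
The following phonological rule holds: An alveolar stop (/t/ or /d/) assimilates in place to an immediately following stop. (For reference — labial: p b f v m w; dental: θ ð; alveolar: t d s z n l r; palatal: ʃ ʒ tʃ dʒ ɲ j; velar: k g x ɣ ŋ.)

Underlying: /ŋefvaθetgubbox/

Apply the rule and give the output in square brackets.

/t/ before /g/ (velar) → [k]

[ŋefvaθekgubbox]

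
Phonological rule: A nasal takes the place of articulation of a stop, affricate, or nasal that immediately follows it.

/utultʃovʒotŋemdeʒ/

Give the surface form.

/m/ before /d/ (alveolar) → [n]

[utultʃovʒotŋendeʒ]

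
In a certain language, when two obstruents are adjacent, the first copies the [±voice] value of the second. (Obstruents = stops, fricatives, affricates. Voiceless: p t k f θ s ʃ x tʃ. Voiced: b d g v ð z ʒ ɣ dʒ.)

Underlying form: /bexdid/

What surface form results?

/x/ before /d/ (voiced) → [ɣ]

[beɣdid]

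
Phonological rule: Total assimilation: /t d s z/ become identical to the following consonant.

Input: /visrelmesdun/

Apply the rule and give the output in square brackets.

[virrelmeddun]

/s/ before /r/ → [r] (total assimilation)
/s/ before /d/ → [d] (total assimilation)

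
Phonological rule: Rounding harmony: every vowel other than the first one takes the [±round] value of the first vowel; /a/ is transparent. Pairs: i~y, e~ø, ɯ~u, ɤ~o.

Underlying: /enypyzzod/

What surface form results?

/y/ harmonizes with /e/ ([-round]) → [i]
/y/ harmonizes with /e/ ([-round]) → [i]
/o/ harmonizes with /e/ ([-round]) → [ɤ]

[enipizzɤd]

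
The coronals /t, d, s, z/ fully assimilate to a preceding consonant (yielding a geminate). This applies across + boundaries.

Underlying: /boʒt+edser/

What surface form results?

/t/ after /ʒ/ → [ʒ] (total assimilation)
/s/ after /d/ → [d] (total assimilation)

[boʒʒ+edder]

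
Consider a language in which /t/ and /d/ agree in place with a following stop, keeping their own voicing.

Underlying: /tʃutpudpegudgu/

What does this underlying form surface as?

[tʃuppubpeguggu]

/t/ before /p/ (labial) → [p]
/d/ before /p/ (labial) → [b]
/d/ before /g/ (velar) → [g]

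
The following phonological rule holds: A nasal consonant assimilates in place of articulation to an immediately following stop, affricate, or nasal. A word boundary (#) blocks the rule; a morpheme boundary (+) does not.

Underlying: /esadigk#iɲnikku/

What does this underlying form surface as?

[esadigk#innikku]

/ɲ/ before /n/ (alveolar) → [n]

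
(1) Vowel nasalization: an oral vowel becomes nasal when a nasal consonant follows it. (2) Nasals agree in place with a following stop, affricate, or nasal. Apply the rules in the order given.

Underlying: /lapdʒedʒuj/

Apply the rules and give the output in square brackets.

[lapdʒedʒuj]

Rule 1: no segment meets the rule's conditions; no change.
After rule 1: lapdʒedʒuj
Rule 2: no segment meets the rule's conditions; no change.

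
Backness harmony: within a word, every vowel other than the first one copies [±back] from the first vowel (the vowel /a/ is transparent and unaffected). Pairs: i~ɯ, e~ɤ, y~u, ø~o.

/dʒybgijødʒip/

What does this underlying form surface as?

no segment meets the rule's conditions; no change.

[dʒybgijødʒip]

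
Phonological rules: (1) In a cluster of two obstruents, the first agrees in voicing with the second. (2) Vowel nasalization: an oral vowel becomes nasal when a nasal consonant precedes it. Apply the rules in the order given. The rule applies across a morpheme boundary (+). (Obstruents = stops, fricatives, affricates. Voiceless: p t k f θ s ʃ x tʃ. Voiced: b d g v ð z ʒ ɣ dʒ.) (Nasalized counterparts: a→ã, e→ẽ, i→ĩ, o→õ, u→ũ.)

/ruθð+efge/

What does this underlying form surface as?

[ruðð+evge]

Rule 1: /θ/ before /ð/ (voiced) → [ð]
Rule 1: /f/ before /g/ (voiced) → [v]
After rule 1: ruðð+evge
Rule 2: no segment meets the rule's conditions; no change.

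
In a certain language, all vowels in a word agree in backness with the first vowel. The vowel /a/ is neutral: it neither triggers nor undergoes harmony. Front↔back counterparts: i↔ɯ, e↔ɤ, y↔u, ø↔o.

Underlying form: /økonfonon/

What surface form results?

/o/ harmonizes with /ø/ ([-back]) → [ø]
/o/ harmonizes with /ø/ ([-back]) → [ø]
/o/ harmonizes with /ø/ ([-back]) → [ø]

[økønfønøn]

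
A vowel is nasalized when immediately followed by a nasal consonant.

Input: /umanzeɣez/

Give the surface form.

/u/ before nasal /m/ → [ũ]
/a/ before nasal /n/ → [ã]

[ũmãnzeɣez]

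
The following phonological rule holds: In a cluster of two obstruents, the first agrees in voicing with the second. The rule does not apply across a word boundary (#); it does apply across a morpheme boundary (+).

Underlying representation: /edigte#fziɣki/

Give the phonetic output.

/g/ before /t/ (voiceless) → [k]
/f/ before /z/ (voiced) → [v]
/ɣ/ before /k/ (voiceless) → [x]

[edikte#vzixki]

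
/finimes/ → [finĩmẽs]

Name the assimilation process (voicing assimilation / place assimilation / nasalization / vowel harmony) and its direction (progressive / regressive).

/i/→[ĩ] /e/→[ẽ].
Each target copies a feature from the preceding segment, so the direction is progressive.

nasalization, progressive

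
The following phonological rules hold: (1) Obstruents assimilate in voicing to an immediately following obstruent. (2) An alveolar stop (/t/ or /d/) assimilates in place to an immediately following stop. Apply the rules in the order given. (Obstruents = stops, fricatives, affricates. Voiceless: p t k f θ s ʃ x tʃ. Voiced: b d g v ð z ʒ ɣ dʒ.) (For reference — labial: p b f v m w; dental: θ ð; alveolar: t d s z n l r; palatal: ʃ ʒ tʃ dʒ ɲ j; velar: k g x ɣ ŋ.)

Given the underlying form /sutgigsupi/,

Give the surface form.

Rule 1: /t/ before /g/ (voiced) → [d]
Rule 1: /g/ before /s/ (voiceless) → [k]
After rule 1: sudgiksupi
Rule 2: /d/ before /g/ (velar) → [g]

[suggiksupi]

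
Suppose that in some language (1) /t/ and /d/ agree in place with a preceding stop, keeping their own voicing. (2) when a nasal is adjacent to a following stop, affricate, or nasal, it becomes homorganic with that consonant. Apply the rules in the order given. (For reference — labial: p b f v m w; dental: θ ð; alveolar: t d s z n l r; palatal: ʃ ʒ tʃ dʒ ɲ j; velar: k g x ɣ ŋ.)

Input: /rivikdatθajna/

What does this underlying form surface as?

[rivikgatθajna]

Rule 1: /d/ after /k/ (velar) → [g]
After rule 1: rivikgatθajna
Rule 2: no segment meets the rule's conditions; no change.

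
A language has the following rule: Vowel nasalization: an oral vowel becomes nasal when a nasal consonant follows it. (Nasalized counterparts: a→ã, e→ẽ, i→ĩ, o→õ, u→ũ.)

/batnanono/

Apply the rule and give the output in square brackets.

/a/ before nasal /n/ → [ã]
/o/ before nasal /n/ → [õ]

[batnãnõno]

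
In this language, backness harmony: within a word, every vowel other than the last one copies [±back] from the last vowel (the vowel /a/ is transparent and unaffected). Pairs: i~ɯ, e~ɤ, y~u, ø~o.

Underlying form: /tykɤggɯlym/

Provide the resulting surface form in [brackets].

/ɤ/ harmonizes with /y/ ([-back]) → [e]
/ɯ/ harmonizes with /y/ ([-back]) → [i]

[tykeggilym]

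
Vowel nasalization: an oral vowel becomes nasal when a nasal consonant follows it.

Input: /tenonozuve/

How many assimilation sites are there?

/e/ before nasal /n/ → [ẽ]
/o/ before nasal /n/ → [õ]
2 segments change.

2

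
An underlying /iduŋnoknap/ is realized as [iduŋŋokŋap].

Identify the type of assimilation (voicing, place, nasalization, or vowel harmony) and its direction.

/n/→[ŋ] /n/→[ŋ].
Each target copies a feature from the preceding segment, so the direction is progressive.

place assimilation, progressive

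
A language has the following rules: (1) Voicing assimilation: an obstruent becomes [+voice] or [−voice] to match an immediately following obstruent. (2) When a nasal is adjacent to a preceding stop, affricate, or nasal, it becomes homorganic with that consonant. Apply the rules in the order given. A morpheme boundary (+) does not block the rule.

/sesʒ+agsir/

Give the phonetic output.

[sezʒ+aksir]

Rule 1: /s/ before /ʒ/ (voiced) → [z]
Rule 1: /g/ before /s/ (voiceless) → [k]
After rule 1: sezʒ+aksir
Rule 2: no segment meets the rule's conditions; no change.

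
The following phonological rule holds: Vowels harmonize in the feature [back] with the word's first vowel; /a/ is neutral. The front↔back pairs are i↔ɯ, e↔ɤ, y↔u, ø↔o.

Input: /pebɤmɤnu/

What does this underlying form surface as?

[pebemeny]

/ɤ/ harmonizes with /e/ ([-back]) → [e]
/ɤ/ harmonizes with /e/ ([-back]) → [e]
/u/ harmonizes with /e/ ([-back]) → [y]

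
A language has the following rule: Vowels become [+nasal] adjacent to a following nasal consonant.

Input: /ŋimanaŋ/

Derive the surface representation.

/i/ before nasal /m/ → [ĩ]
/a/ before nasal /n/ → [ã]
/a/ before nasal /ŋ/ → [ã]

[ŋĩmãnãŋ]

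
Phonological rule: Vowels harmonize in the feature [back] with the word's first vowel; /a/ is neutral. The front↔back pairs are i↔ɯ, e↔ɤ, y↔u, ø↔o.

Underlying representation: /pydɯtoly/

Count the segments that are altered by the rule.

/ɯ/ harmonizes with /y/ ([-back]) → [i]
/o/ harmonizes with /y/ ([-back]) → [ø]
2 segments change.

2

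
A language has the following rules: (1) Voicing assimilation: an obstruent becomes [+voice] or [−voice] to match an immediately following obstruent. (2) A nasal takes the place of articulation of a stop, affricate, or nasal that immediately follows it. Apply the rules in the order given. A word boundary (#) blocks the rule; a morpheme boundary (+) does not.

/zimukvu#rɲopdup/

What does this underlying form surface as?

[zimugvu#rɲobdup]

Rule 1: /k/ before /v/ (voiced) → [g]
Rule 1: /p/ before /d/ (voiced) → [b]
After rule 1: zimugvu#rɲobdup
Rule 2: no segment meets the rule's conditions; no change.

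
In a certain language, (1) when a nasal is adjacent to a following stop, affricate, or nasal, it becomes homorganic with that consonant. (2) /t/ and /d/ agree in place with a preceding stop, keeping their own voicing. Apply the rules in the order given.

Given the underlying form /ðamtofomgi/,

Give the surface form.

[ðantofoŋgi]

Rule 1: /m/ before /t/ (alveolar) → [n]
Rule 1: /m/ before /g/ (velar) → [ŋ]
After rule 1: ðantofoŋgi
Rule 2: no segment meets the rule's conditions; no change.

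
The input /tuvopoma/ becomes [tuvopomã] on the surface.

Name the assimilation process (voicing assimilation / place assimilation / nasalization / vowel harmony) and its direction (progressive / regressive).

nasalization, progressive

/a/→[ã].
Each target copies a feature from the preceding segment, so the direction is progressive.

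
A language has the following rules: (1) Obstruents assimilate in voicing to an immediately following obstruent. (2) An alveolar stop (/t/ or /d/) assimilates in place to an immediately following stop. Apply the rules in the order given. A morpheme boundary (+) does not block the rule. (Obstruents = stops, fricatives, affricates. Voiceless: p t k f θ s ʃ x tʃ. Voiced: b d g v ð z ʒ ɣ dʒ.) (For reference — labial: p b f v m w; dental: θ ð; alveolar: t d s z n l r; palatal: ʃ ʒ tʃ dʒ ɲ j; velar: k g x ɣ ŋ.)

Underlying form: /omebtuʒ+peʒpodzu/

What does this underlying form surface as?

[omeptuʃ+peʃpodzu]

Rule 1: /b/ before /t/ (voiceless) → [p]
Rule 1: /ʒ/ before /p/ (voiceless) → [ʃ]
Rule 1: /ʒ/ before /p/ (voiceless) → [ʃ]
After rule 1: omeptuʃ+peʃpodzu
Rule 2: no segment meets the rule's conditions; no change.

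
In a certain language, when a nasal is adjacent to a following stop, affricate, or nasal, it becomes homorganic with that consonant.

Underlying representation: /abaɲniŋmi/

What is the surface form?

[abannimmi]

/ɲ/ before /n/ (alveolar) → [n]
/ŋ/ before /m/ (labial) → [m]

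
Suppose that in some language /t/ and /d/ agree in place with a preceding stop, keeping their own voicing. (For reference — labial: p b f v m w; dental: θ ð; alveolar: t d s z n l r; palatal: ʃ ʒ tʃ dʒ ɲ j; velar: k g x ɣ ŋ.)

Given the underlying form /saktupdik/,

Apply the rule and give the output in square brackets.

/t/ after /k/ (velar) → [k]
/d/ after /p/ (labial) → [b]

[sakkupbik]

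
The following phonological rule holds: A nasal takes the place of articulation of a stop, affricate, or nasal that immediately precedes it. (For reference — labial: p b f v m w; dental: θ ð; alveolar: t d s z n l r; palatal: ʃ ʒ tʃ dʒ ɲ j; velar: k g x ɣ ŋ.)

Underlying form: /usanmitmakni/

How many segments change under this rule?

/m/ after /n/ (alveolar) → [n]
/m/ after /t/ (alveolar) → [n]
/n/ after /k/ (velar) → [ŋ]
3 segments change.

3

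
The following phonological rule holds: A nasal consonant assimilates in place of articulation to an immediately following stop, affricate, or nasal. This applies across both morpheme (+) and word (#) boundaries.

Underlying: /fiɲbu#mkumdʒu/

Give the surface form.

[fimbu#ŋkuɲdʒu]

/ɲ/ before /b/ (labial) → [m]
/m/ before /k/ (velar) → [ŋ]
/m/ before /dʒ/ (palatal) → [ɲ]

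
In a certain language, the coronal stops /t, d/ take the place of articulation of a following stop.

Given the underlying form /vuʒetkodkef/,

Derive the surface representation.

[vuʒekkogkef]

/t/ before /k/ (velar) → [k]
/d/ before /k/ (velar) → [g]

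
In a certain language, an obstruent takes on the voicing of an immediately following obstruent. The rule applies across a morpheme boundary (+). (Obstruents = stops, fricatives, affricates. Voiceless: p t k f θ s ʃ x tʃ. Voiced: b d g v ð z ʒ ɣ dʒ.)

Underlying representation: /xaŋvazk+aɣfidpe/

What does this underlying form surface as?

[xaŋvask+axfitpe]

/z/ before /k/ (voiceless) → [s]
/ɣ/ before /f/ (voiceless) → [x]
/d/ before /p/ (voiceless) → [t]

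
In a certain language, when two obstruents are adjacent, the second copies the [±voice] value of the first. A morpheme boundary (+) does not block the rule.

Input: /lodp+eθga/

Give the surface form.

[lodb+eθka]

/p/ after /d/ (voiced) → [b]
/g/ after /θ/ (voiceless) → [k]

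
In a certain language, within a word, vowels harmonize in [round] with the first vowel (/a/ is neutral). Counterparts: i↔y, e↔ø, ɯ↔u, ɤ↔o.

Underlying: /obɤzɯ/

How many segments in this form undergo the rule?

2

/ɤ/ harmonizes with /o/ ([+round]) → [o]
/ɯ/ harmonizes with /o/ ([+round]) → [u]
2 segments change.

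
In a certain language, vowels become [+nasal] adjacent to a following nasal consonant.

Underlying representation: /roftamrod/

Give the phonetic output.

/a/ before nasal /m/ → [ã]

[roftãmrod]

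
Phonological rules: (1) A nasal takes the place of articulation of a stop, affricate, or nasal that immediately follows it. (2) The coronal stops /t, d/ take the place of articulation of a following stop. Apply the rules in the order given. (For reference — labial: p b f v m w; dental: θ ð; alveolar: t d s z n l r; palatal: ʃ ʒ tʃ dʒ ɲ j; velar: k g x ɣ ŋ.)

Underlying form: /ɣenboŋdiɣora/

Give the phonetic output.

Rule 1: /n/ before /b/ (labial) → [m]
Rule 1: /ŋ/ before /d/ (alveolar) → [n]
After rule 1: ɣembondiɣora
Rule 2: no segment meets the rule's conditions; no change.

[ɣembondiɣora]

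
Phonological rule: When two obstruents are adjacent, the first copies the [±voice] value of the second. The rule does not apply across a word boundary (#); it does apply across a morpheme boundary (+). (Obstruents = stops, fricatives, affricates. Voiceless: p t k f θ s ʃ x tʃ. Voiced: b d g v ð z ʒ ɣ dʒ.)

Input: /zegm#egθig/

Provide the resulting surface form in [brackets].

/g/ before /θ/ (voiceless) → [k]

[zegm#ekθig]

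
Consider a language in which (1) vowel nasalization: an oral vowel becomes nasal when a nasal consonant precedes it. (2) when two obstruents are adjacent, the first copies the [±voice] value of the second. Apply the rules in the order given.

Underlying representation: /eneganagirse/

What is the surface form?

Rule 1: /e/ after nasal /n/ → [ẽ]
Rule 1: /a/ after nasal /n/ → [ã]
After rule 1: enẽganãgirse
Rule 2: no segment meets the rule's conditions; no change.

[enẽganãgirse]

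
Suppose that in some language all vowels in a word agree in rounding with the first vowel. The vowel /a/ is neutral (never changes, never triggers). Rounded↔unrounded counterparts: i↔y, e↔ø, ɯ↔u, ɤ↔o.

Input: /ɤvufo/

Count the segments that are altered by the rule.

2

/u/ harmonizes with /ɤ/ ([-round]) → [ɯ]
/o/ harmonizes with /ɤ/ ([-round]) → [ɤ]
2 segments change.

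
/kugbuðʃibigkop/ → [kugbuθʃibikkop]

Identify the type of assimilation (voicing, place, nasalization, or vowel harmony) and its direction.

/ð/→[θ] /g/→[k].
Each target copies a feature from the following segment, so the direction is regressive.

voicing assimilation, regressive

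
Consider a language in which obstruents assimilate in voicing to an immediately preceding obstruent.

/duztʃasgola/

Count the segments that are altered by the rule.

2

/tʃ/ after /z/ (voiced) → [dʒ]
/g/ after /s/ (voiceless) → [k]
2 segments change.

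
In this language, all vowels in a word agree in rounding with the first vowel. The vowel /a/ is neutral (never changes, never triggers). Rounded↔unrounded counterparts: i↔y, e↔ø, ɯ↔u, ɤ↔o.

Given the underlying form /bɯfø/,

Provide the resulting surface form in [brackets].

/ø/ harmonizes with /ɯ/ ([-round]) → [e]

[bɯfe]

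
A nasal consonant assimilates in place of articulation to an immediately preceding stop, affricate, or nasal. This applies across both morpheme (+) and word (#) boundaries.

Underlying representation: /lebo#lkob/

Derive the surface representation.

[lebo#lkob]

no segment meets the rule's conditions; no change.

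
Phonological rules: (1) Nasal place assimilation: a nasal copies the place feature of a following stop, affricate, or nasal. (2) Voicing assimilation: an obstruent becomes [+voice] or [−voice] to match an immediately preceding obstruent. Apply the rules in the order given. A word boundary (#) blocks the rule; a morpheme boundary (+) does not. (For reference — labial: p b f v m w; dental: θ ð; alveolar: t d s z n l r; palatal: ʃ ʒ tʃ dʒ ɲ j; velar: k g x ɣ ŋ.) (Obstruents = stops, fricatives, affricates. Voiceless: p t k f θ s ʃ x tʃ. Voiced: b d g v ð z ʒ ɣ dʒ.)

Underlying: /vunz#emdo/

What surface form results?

Rule 1: /m/ before /d/ (alveolar) → [n]
After rule 1: vunz#endo
Rule 2: no segment meets the rule's conditions; no change.

[vunz#endo]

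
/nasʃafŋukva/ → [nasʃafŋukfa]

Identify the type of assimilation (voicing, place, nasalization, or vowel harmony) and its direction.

/v/→[f].
Each target copies a feature from the preceding segment, so the direction is progressive.

voicing assimilation, progressive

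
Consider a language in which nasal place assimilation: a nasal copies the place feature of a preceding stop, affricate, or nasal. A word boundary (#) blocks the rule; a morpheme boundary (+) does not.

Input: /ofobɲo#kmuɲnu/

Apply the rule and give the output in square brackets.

[ofobmo#kŋuɲɲu]

/ɲ/ after /b/ (labial) → [m]
/m/ after /k/ (velar) → [ŋ]
/n/ after /ɲ/ (palatal) → [ɲ]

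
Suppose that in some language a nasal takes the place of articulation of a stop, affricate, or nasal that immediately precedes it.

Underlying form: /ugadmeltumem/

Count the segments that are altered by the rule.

/m/ after /d/ (alveolar) → [n]
1 segment changes.

1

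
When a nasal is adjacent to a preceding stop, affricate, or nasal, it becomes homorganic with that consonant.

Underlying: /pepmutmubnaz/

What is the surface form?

[pepmutnubmaz]

/m/ after /t/ (alveolar) → [n]
/n/ after /b/ (labial) → [m]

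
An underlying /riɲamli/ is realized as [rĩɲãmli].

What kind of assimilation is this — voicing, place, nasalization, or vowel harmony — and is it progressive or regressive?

/i/→[ĩ] /a/→[ã].
Each target copies a feature from the following segment, so the direction is regressive.

nasalization, regressive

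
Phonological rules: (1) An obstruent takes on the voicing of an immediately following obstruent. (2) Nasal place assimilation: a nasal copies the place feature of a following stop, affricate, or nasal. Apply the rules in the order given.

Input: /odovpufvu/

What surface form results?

Rule 1: /v/ before /p/ (voiceless) → [f]
Rule 1: /f/ before /v/ (voiced) → [v]
After rule 1: odofpuvvu
Rule 2: no segment meets the rule's conditions; no change.

[odofpuvvu]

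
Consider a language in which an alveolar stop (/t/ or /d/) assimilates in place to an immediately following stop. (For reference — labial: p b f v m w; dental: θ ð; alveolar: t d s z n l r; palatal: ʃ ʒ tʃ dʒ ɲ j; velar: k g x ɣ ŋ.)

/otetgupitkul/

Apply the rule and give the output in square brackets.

[otekgupikkul]

/t/ before /g/ (velar) → [k]
/t/ before /k/ (velar) → [k]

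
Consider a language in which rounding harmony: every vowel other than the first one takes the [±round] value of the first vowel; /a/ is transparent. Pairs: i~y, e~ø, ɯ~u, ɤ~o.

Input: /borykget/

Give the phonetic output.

/e/ harmonizes with /o/ ([+round]) → [ø]

[borykgøt]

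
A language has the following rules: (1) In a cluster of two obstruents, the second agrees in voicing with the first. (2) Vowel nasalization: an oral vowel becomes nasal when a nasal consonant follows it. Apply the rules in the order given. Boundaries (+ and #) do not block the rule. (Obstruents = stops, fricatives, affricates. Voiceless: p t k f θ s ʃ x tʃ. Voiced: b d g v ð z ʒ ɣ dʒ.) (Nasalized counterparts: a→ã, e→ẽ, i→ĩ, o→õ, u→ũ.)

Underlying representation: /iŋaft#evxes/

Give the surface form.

Rule 1: /x/ after /v/ (voiced) → [ɣ]
After rule 1: iŋaft#evɣes
Rule 2: /i/ before nasal /ŋ/ → [ĩ]

[ĩŋaft#evɣes]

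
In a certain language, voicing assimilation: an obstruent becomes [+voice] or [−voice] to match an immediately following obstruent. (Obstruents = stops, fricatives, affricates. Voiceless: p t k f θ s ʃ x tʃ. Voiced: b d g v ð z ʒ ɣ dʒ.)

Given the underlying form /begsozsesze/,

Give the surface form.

[beksossezze]

/g/ before /s/ (voiceless) → [k]
/z/ before /s/ (voiceless) → [s]
/s/ before /z/ (voiced) → [z]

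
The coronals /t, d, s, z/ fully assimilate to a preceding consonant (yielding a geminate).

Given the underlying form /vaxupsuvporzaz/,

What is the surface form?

[vaxuppuvporraz]

/s/ after /p/ → [p] (total assimilation)
/z/ after /r/ → [r] (total assimilation)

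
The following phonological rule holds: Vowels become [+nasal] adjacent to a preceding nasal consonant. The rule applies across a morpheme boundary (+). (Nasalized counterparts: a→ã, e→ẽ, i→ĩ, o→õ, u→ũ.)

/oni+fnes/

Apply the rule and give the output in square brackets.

/i/ after nasal /n/ → [ĩ]
/e/ after nasal /n/ → [ẽ]

[onĩ+fnẽs]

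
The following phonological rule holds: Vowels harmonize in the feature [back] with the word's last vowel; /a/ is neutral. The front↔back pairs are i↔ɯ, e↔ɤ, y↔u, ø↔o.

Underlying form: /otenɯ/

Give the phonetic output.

[otɤnɯ]

/e/ harmonizes with /ɯ/ ([+back]) → [ɤ]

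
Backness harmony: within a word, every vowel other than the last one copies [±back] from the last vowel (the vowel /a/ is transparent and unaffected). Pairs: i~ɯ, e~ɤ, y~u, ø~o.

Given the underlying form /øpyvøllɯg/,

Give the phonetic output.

[opuvollɯg]

/ø/ harmonizes with /ɯ/ ([+back]) → [o]
/y/ harmonizes with /ɯ/ ([+back]) → [u]
/ø/ harmonizes with /ɯ/ ([+back]) → [o]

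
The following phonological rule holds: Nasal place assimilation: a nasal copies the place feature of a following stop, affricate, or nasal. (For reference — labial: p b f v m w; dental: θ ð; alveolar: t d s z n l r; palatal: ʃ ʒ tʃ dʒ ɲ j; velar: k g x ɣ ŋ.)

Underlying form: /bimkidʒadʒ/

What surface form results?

[biŋkidʒadʒ]

/m/ before /k/ (velar) → [ŋ]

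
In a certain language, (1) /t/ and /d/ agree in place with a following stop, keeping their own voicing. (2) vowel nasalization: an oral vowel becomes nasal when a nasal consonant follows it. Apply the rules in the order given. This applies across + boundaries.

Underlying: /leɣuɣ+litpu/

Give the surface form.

[leɣuɣ+lippu]

Rule 1: /t/ before /p/ (labial) → [p]
After rule 1: leɣuɣ+lippu
Rule 2: no segment meets the rule's conditions; no change.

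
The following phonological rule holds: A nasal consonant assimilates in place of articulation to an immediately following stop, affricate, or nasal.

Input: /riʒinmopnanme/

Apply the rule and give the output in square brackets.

/n/ before /m/ (labial) → [m]
/n/ before /m/ (labial) → [m]

[riʒimmopnamme]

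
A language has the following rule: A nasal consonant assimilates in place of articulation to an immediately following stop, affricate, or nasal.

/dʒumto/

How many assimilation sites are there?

/m/ before /t/ (alveolar) → [n]
1 segment changes.

1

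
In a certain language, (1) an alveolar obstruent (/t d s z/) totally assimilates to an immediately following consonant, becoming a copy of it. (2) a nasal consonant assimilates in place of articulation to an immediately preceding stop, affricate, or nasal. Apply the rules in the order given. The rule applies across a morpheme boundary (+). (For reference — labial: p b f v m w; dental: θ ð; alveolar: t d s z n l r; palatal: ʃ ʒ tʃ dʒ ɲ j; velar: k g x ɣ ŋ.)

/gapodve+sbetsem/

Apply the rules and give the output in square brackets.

[gapovve+bbessem]

Rule 1: /d/ before /v/ → [v] (total assimilation)
Rule 1: /s/ before /b/ → [b] (total assimilation)
Rule 1: /t/ before /s/ → [s] (total assimilation)
After rule 1: gapovve+bbessem
Rule 2: no segment meets the rule's conditions; no change.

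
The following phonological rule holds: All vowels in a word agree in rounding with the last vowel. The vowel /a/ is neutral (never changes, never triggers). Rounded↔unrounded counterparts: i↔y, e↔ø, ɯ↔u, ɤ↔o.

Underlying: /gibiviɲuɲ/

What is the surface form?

/i/ harmonizes with /u/ ([+round]) → [y]
/i/ harmonizes with /u/ ([+round]) → [y]
/i/ harmonizes with /u/ ([+round]) → [y]

[gybyvyɲuɲ]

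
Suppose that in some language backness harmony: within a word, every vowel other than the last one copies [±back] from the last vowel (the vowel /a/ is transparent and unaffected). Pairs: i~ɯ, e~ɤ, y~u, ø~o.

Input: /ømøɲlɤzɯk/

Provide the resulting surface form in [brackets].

[omoɲlɤzɯk]

/ø/ harmonizes with /ɯ/ ([+back]) → [o]
/ø/ harmonizes with /ɯ/ ([+back]) → [o]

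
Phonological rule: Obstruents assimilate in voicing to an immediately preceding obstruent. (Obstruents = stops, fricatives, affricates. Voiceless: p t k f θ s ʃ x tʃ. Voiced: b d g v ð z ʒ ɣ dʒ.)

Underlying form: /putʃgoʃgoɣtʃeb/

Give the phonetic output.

/g/ after /tʃ/ (voiceless) → [k]
/g/ after /ʃ/ (voiceless) → [k]
/tʃ/ after /ɣ/ (voiced) → [dʒ]

[putʃkoʃkoɣdʒeb]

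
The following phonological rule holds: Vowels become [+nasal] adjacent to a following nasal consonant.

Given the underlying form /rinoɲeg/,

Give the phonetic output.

[rĩnõɲeg]

/i/ before nasal /n/ → [ĩ]
/o/ before nasal /ɲ/ → [õ]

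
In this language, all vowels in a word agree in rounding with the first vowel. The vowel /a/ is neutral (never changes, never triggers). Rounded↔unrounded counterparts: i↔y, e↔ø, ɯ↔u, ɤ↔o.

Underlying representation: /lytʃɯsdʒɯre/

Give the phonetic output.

[lytʃusdʒurø]

/ɯ/ harmonizes with /y/ ([+round]) → [u]
/ɯ/ harmonizes with /y/ ([+round]) → [u]
/e/ harmonizes with /y/ ([+round]) → [ø]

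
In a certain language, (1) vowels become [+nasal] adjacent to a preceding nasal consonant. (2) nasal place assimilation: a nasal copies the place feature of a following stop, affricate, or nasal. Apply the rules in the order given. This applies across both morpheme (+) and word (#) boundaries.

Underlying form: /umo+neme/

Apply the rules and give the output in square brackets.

Rule 1: /o/ after nasal /m/ → [õ]
Rule 1: /e/ after nasal /n/ → [ẽ]
Rule 1: /e/ after nasal /m/ → [ẽ]
After rule 1: umõ+nẽmẽ
Rule 2: no segment meets the rule's conditions; no change.

[umõ+nẽmẽ]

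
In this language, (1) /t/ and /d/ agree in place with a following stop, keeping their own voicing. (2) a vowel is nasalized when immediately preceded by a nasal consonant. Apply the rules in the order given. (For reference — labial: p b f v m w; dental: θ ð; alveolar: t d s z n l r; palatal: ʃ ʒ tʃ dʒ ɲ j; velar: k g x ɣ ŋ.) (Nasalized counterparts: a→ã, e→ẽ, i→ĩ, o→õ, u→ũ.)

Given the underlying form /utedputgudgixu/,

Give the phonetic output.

[utebpukguggixu]

Rule 1: /d/ before /p/ (labial) → [b]
Rule 1: /t/ before /g/ (velar) → [k]
Rule 1: /d/ before /g/ (velar) → [g]
After rule 1: utebpukguggixu
Rule 2: no segment meets the rule's conditions; no change.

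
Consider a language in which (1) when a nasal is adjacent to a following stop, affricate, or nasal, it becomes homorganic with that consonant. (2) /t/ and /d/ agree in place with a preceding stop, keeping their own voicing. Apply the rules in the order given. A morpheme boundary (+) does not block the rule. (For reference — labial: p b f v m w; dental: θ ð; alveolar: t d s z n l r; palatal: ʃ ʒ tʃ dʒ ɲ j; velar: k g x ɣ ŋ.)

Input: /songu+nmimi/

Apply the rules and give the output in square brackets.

Rule 1: /n/ before /g/ (velar) → [ŋ]
Rule 1: /n/ before /m/ (labial) → [m]
After rule 1: soŋgu+mmimi
Rule 2: no segment meets the rule's conditions; no change.

[soŋgu+mmimi]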